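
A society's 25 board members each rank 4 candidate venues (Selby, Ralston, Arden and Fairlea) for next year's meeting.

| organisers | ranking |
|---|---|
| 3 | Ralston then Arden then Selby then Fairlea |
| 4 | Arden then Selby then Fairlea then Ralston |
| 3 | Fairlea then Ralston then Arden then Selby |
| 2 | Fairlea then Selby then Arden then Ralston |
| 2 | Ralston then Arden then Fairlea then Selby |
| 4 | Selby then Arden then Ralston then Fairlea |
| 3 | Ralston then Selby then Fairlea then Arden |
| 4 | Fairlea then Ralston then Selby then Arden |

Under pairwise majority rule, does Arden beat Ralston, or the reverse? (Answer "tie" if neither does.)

Ralston

Ballots ranking Arden above Ralston: 4 + 2 + 4 = 10.
Ballots ranking Ralston above Arden: 25 − 10 = 15.
Ralston wins the head-to-head 15–10.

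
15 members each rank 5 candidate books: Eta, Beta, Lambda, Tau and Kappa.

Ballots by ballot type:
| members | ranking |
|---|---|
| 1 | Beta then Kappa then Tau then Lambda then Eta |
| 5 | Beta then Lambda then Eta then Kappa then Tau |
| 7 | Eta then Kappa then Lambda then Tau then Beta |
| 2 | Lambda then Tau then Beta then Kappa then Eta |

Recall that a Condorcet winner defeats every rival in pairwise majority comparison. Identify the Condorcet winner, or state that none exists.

Head-to-head results (15 members):
Eta vs Beta: 7 for Eta, 8 for Beta — Beta by 8–7.
Eta vs Lambda: 7 for Eta, 8 for Lambda — Lambda by 8–7.
Eta–Tau: Eta 12–3.
Eta–Kappa: Eta 12–3.
Beta vs Lambda: Lambda wins 9–6.
Beta vs Tau: Tau, 9–6.
Beta vs Kappa: Beta, 8–7.
Lambda vs Tau: Lambda preferred on 5+7+2 = 14 ballots; Lambda wins 14–1.
Lambda vs Kappa: 5+2 = 7 for Lambda, 8 for Kappa — Kappa by 8–7.
Tau–Kappa: Kappa 13–2.
No book is unbeaten: Eta loses to Beta; Beta loses to Lambda; Lambda loses to Kappa; Tau loses to Eta; Kappa loses to Eta. In particular Eta > Tau > Beta > Eta is a majority cycle — no Condorcet winner exists.

none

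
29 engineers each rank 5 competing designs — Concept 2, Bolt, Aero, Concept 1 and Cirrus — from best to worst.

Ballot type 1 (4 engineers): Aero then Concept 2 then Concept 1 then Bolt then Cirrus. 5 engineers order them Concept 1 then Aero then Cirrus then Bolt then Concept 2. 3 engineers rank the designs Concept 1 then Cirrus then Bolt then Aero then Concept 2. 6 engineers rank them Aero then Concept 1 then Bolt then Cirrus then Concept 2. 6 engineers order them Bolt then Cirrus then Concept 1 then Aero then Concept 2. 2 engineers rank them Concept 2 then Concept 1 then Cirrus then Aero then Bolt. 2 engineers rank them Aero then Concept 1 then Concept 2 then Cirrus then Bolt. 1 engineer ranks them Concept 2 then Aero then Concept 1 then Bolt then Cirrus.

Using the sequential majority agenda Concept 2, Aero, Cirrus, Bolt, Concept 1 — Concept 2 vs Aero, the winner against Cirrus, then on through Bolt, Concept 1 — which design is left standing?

Concept 1

Round 1: Concept 2 vs Aero — 3–26, Aero advances.
Round 2: Aero vs Cirrus — 18–11, Aero advances.
Round 3: Aero vs Bolt — 20–9, Aero advances.
Round 4: Aero vs Concept 1 — 13–16, Concept 1 advances.
Concept 1 survives the agenda.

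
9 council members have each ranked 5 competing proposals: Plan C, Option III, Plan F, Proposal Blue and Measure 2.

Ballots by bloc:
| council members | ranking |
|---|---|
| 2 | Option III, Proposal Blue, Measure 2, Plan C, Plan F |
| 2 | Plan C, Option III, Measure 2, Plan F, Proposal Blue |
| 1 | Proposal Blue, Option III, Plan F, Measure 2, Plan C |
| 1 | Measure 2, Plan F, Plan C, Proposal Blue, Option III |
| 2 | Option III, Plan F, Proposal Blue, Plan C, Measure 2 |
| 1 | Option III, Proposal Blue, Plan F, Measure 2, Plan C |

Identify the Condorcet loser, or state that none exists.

Plan C

Pairwise majorities:
Plan C vs Option III: Option III, 6–3.
Plan C vs Plan F: Plan F, 5–4.
Plan C vs Proposal Blue: Proposal Blue wins 6–3.
Plan C vs Measure 2: Measure 2, 5–4.
Option III vs Plan F: Option III, 8–1.
Option III–Proposal Blue: Option III 7–2.
Option III vs Measure 2: 2+2+1+2+1 = 8 for Option III, 1 for Measure 2 — Option III by 8–1.
Plan F–Proposal Blue: Plan F 5–4.
Plan F vs Measure 2: Plan F is ranked higher on 1+2+1 = 4 ballots, Measure 2 on 5. Measure 2 wins 5–4.
Proposal Blue vs Measure 2: 6 to 3, Proposal Blue.
Plan C is beaten in every head-to-head and is the Condorcet loser.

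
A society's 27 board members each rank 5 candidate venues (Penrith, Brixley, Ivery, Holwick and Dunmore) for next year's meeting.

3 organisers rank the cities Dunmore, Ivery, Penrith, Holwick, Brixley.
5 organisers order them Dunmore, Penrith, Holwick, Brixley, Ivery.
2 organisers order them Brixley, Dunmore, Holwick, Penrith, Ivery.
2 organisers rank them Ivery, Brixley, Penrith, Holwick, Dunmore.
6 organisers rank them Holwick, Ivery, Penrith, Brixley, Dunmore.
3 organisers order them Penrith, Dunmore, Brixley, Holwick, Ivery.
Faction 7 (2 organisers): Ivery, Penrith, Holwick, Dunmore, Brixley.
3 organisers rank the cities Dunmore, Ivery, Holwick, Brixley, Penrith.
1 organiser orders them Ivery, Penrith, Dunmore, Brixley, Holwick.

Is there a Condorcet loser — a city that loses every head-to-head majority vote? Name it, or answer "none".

Brixley

Pairwise majorities:
Penrith vs Brixley: 20 to 7, Penrith.
Penrith–Ivery: Ivery 17–10.
Penrith vs Holwick: Penrith preferred on 3+5+2+3+2+1 = 16 ballots; Penrith wins 16–11.
Penrith vs Dunmore: 14 to 13, Penrith.
Brixley vs Ivery: Ivery, 17–10.
Brixley vs Holwick: Holwick, 19–8.
Brixley vs Dunmore: Brixley is ranked higher on 2+2+6 = 10 ballots, Dunmore on 17. Dunmore wins 17–10.
Ivery vs Holwick: Holwick, 16–11.
Ivery vs Dunmore: Dunmore, 16–11.
Holwick vs Dunmore: Dunmore wins 17–10.
Brixley is beaten in every head-to-head and is the Condorcet loser.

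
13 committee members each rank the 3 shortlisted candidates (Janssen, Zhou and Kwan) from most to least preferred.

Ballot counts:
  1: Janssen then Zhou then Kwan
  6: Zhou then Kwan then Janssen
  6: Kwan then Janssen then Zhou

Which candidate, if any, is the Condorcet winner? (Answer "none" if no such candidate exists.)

Check each pair by majority over 13 ballots:
Janssen vs Zhou: Janssen preferred on 1+6 = 7 ballots; Janssen wins 7–6.
Janssen vs Kwan: 1 for Janssen, 12 for Kwan — Kwan by 12–1.
Zhou vs Kwan: 1+6 = 7 for Zhou, 6 for Kwan — Zhou by 7–6.
Every candidate loses at least once (Janssen loses to Kwan; Zhou loses to Janssen; Kwan loses to Zhou). The majority relation contains the cycle Janssen > Zhou > Kwan > Janssen, so there is no Condorcet winner.

none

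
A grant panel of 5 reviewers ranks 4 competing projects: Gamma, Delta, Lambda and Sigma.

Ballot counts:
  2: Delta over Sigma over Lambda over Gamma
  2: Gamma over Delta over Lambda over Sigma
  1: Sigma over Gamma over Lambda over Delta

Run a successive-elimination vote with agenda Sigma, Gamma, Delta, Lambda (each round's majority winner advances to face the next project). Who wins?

Delta

Round 1: Sigma vs Gamma — 3–2, Sigma advances.
Round 2: Sigma vs Delta — 1–4, Delta advances.
Round 3: Delta vs Lambda — 4–1, Delta advances.
The agenda winner is Delta.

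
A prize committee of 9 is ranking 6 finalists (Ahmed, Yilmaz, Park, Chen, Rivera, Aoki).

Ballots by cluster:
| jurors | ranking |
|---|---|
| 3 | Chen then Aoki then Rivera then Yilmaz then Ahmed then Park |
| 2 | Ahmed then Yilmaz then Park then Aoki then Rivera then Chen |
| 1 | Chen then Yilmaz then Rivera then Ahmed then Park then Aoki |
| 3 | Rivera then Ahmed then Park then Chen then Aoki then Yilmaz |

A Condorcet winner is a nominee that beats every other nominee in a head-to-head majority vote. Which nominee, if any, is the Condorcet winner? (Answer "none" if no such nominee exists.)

Pairwise majorities:
Ahmed vs Yilmaz: 2+3 = 5 for Ahmed, 4 for Yilmaz — Ahmed by 5–4.
Ahmed vs Park: 3+2+1+3 = 9 for Ahmed, 0 for Park — Ahmed by 9–0.
Ahmed vs Chen: Ahmed is ranked higher on 2+3 = 5 ballots, Chen on 4. Ahmed wins 5–4.
Ahmed vs Rivera: Ahmed preferred on 2 ballots; Rivera wins 7–2.
Ahmed vs Aoki: Ahmed is ranked higher on 2+1+3 = 6 ballots, Aoki on 3. Ahmed wins 6–3.
Yilmaz vs Park: Yilmaz is ranked higher on 3+2+1 = 6 ballots, Park on 3. Yilmaz wins 6–3.
Yilmaz vs Chen: Yilmaz preferred on 2 ballots; Chen wins 7–2.
Yilmaz vs Rivera: Yilmaz preferred on 2+1 = 3 ballots; Rivera wins 6–3.
Yilmaz vs Aoki: 2+1 = 3 for Yilmaz, 6 for Aoki — Aoki by 6–3.
Park vs Chen: 2+3 = 5 for Park, 4 for Chen — Park by 5–4.
Park vs Rivera: Park preferred on 2 ballots; Rivera wins 7–2.
Park vs Aoki: 6 to 3, Park.
Chen vs Rivera: Chen preferred on 3+1 = 4 ballots; Rivera wins 5–4.
Chen vs Aoki: Chen is ranked higher on 3+1+3 = 7 ballots, Aoki on 2. Chen wins 7–2.
Rivera vs Aoki: 1+3 = 4 for Rivera, 5 for Aoki — Aoki by 5–4.
Each nominee drops at least one matchup (Ahmed loses to Rivera; Yilmaz loses to Ahmed; Park loses to Ahmed; Chen loses to Ahmed; Rivera loses to Aoki; Aoki loses to Ahmed); the cycle Ahmed beats Aoki beats Rivera beats Ahmed rules out a Condorcet winner.

none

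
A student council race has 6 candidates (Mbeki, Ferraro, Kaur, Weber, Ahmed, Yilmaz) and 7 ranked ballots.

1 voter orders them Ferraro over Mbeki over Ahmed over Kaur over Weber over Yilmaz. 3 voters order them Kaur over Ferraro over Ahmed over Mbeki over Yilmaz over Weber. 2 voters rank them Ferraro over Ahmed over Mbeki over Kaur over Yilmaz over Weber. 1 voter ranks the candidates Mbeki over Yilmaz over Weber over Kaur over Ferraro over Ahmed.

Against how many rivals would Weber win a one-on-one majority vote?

0

Weber against each rival (7 voters):
Weber vs Mbeki: Mbeki, 7–0.
Weber–Ferraro: Ferraro 6–1.
Weber vs Kaur: Weber is ranked higher on 1 ballot, Kaur on 6. Kaur wins 6–1.
Weber vs Ahmed: Weber is ranked higher on 1 ballot, Ahmed on 6. Ahmed wins 6–1.
Weber–Yilmaz: Yilmaz 6–1.
Weber beats no one; loses to Mbeki, Ferraro, Kaur, Ahmed, Yilmaz — 0 pairwise wins.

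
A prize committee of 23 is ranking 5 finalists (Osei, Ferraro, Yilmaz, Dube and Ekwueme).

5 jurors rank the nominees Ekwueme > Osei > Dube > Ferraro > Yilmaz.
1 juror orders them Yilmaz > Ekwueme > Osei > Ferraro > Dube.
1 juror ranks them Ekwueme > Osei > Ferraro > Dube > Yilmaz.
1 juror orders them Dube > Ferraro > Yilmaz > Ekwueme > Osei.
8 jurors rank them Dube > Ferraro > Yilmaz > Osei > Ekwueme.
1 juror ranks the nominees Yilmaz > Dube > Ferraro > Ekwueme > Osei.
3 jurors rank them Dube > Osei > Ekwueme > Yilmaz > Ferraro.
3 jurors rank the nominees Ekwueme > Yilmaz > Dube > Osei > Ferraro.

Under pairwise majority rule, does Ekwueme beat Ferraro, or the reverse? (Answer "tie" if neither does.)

Ballots ranking Ekwueme above Ferraro: 5 + 1 + 1 + 3 + 3 = 13.
Ballots ranking Ferraro above Ekwueme: 23 − 13 = 10.
Ekwueme wins the head-to-head 13–10.

Ekwueme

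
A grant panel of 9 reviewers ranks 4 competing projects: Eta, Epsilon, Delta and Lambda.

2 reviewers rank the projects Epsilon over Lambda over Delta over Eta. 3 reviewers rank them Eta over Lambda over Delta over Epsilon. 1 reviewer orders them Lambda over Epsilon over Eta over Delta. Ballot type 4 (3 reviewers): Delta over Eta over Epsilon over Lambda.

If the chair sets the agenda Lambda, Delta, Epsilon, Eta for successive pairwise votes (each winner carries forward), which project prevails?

Eta

Round 1: Lambda vs Delta — 6–3, Lambda advances.
Round 2: Lambda vs Epsilon — 4–5, Epsilon advances.
Round 3: Epsilon vs Eta — 3–6, Eta advances.
The agenda winner is Eta.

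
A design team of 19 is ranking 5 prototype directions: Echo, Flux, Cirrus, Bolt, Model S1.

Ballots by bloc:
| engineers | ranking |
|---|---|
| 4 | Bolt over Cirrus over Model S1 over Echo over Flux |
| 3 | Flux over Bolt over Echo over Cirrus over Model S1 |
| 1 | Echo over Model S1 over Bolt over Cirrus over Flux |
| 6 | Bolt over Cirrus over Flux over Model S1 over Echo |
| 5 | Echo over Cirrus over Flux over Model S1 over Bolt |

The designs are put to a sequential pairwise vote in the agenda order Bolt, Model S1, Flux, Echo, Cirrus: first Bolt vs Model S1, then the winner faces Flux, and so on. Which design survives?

Round 1: Bolt vs Model S1 — 13–6, Bolt advances.
Round 2: Bolt vs Flux — 11–8, Bolt advances.
Round 3: Bolt vs Echo — 13–6, Bolt advances.
Round 4: Bolt vs Cirrus — 14–5, Bolt advances.
The agenda winner is Bolt.

Bolt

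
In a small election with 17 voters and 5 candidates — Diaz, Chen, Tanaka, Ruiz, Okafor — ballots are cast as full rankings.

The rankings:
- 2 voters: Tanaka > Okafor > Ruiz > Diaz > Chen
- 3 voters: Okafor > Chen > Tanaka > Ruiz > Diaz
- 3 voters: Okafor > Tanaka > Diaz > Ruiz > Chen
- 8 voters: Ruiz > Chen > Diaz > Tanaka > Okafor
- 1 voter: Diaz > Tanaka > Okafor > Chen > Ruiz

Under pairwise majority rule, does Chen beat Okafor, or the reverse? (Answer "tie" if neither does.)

Ballots ranking Chen above Okafor: 8.
Ballots ranking Okafor above Chen: 17 − 8 = 9.
Okafor wins the head-to-head 9–8.

Okafor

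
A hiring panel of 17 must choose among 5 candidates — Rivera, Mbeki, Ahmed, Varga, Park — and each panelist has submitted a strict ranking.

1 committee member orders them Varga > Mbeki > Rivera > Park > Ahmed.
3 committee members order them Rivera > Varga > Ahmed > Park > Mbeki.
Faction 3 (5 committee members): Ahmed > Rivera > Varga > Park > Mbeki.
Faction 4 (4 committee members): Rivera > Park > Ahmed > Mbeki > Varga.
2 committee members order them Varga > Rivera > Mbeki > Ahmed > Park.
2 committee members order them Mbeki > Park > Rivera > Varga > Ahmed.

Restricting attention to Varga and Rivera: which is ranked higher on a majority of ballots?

Ballots ranking Varga above Rivera: 1 + 2 = 3.
Ballots ranking Rivera above Varga: 17 − 3 = 14.
Rivera wins the head-to-head 14–3.

Rivera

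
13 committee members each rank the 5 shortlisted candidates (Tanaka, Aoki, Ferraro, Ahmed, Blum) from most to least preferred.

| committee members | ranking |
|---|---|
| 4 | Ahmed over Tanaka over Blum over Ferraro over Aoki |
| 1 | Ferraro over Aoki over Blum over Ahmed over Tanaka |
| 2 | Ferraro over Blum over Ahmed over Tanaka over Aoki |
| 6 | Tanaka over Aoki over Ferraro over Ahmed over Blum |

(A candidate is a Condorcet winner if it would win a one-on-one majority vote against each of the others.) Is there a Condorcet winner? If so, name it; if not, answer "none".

none

Check each pair by majority over 13 ballots:
Tanaka–Aoki: Tanaka 12–1.
Tanaka vs Ferraro: Tanaka wins 10–3.
Tanaka vs Ahmed: Ahmed wins 7–6.
Tanaka vs Blum: Tanaka, 10–3.
Aoki–Ferraro: Ferraro 7–6.
Aoki–Ahmed: Aoki 7–6.
Aoki vs Blum: Aoki wins 7–6.
Ferraro vs Ahmed: Ferraro, 9–4.
Ferraro–Blum: Ferraro 9–4.
Ahmed vs Blum: Ahmed wins 10–3.
Every candidate loses at least once (Tanaka loses to Ahmed; Aoki loses to Tanaka; Ferraro loses to Tanaka; Ahmed loses to Aoki; Blum loses to Tanaka). The majority relation contains the cycle Tanaka beats Aoki beats Ahmed beats Tanaka, so there is no Condorcet winner.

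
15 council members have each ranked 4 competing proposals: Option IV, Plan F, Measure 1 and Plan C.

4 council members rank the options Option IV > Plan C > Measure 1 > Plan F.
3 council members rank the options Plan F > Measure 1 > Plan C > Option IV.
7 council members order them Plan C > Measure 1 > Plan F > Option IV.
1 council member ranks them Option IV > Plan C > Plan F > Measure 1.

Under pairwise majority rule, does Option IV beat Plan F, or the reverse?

Ballots ranking Option IV above Plan F: 4 + 1 = 5.
Ballots ranking Plan F above Option IV: 15 − 5 = 10.
Plan F wins the head-to-head 10–5.

Plan F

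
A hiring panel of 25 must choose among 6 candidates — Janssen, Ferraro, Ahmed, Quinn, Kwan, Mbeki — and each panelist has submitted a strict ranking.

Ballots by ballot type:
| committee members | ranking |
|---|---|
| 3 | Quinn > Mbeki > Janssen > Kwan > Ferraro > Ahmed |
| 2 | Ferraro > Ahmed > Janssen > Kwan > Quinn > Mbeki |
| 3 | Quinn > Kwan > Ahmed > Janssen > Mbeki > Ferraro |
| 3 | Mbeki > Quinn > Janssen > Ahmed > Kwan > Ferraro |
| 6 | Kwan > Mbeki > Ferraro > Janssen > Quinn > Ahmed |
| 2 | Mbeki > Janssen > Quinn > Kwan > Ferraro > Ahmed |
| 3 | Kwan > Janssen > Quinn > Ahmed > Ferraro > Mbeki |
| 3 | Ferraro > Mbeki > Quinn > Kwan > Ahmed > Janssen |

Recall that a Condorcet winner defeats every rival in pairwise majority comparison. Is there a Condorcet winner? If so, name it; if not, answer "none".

Pairwise majorities:
Janssen vs Ferraro: 14 to 11, Janssen.
Janssen vs Ahmed: Janssen preferred on 3+3+6+2+3 = 17 ballots; Janssen wins 17–8.
Janssen vs Quinn: Janssen is ranked higher on 2+6+2+3 = 13 ballots, Quinn on 12. Janssen wins 13–12.
Janssen vs Kwan: 10 to 15, Kwan.
Janssen vs Mbeki: 8 to 17, Mbeki.
Ferraro vs Ahmed: 16 to 9, Ferraro.
Ferraro vs Quinn: 2+6+3 = 11 for Ferraro, 14 for Quinn — Quinn by 14–11.
Ferraro vs Kwan: 5 to 20, Kwan.
Ferraro vs Mbeki: 8 to 17, Mbeki.
Ahmed vs Quinn: Ahmed is ranked higher on 2 ballots, Quinn on 23. Quinn wins 23–2.
Ahmed vs Kwan: Ahmed preferred on 2+3 = 5 ballots; Kwan wins 20–5.
Ahmed vs Mbeki: Ahmed preferred on 2+3+3 = 8 ballots; Mbeki wins 17–8.
Quinn vs Kwan: 3+3+3+2+3 = 14 for Quinn, 11 for Kwan — Quinn by 14–11.
Quinn vs Mbeki: 11 to 14, Mbeki.
Kwan vs Mbeki: Kwan preferred on 2+3+6+3 = 14 ballots; Kwan wins 14–11.
Each candidate drops at least one matchup (Janssen loses to Kwan; Ferraro loses to Janssen; Ahmed loses to Janssen; Quinn loses to Janssen; Kwan loses to Quinn; Mbeki loses to Kwan); the cycle Janssen → Quinn → Kwan → Janssen rules out a Condorcet winner.

none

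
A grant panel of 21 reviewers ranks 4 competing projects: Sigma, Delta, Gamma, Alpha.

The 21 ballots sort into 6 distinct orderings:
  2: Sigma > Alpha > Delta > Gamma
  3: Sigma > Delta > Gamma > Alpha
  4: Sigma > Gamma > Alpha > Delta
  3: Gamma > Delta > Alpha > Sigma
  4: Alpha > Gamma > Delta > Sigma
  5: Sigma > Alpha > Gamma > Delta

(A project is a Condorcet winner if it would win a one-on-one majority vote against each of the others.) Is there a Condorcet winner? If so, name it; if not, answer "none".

Sigma

Pairwise majorities:
Sigma vs Delta: Sigma preferred on 2+3+4+5 = 14 ballots; Sigma wins 14–7.
Sigma vs Gamma: Sigma is ranked higher on 2+3+4+5 = 14 ballots, Gamma on 7. Sigma wins 14–7.
Sigma vs Alpha: Sigma is ranked higher on 2+3+4+5 = 14 ballots, Alpha on 7. Sigma wins 14–7.
Delta vs Gamma: Delta preferred on 2+3 = 5 ballots; Gamma wins 16–5.
Delta vs Alpha: Delta preferred on 3+3 = 6 ballots; Alpha wins 15–6.
Gamma vs Alpha: Gamma preferred on 3+4+3 = 10 ballots; Alpha wins 11–10.
Sigma wins every pairwise contest, so Sigma is the Condorcet winner.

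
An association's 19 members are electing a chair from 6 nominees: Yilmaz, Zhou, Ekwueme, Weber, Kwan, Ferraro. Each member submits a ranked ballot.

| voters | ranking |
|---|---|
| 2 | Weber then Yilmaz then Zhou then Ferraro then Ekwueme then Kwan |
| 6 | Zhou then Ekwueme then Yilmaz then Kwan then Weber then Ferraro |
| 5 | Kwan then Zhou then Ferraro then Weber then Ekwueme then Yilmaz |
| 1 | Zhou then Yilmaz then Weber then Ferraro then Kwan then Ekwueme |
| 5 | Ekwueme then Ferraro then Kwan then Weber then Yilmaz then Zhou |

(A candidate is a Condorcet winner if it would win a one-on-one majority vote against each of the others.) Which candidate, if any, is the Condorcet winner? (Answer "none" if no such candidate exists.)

none

Pairwise majorities:
Yilmaz vs Zhou: 2+5 = 7 for Yilmaz, 12 for Zhou — Zhou by 12–7.
Yilmaz vs Ekwueme: Ekwueme, 16–3.
Yilmaz vs Weber: Weber, 12–7.
Yilmaz vs Kwan: Yilmaz preferred on 2+6+1 = 9 ballots; Kwan wins 10–9.
Yilmaz vs Ferraro: Yilmaz is ranked higher on 2+6+1 = 9 ballots, Ferraro on 10. Ferraro wins 10–9.
Zhou vs Ekwueme: Zhou, 14–5.
Zhou vs Weber: Zhou wins 12–7.
Zhou vs Kwan: Kwan, 10–9.
Zhou vs Ferraro: Zhou wins 14–5.
Ekwueme vs Weber: Ekwueme, 11–8.
Ekwueme vs Kwan: 13 to 6, Ekwueme.
Ekwueme vs Ferraro: Ekwueme, 11–8.
Weber vs Kwan: Kwan, 16–3.
Weber vs Ferraro: 9 to 10, Ferraro.
Kwan–Ferraro: Kwan 11–8.
Every candidate loses at least once (Yilmaz loses to Zhou; Zhou loses to Kwan; Ekwueme loses to Zhou; Weber loses to Zhou; Kwan loses to Ekwueme; Ferraro loses to Zhou). The majority relation contains the cycle Zhou > Ekwueme > Kwan > Zhou, so there is no Condorcet winner.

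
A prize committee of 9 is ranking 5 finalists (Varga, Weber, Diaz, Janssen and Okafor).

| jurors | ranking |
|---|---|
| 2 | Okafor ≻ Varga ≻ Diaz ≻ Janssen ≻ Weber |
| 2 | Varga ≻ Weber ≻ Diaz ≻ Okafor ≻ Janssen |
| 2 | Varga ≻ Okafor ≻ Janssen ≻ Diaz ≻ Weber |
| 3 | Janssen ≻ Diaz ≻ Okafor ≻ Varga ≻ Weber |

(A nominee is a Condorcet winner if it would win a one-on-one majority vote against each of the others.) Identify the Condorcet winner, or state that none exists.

Check each pair by majority over 9 ballots:
Varga vs Weber: 2+2+2+3 = 9 for Varga, 0 for Weber — Varga by 9–0.
Varga vs Diaz: 6 to 3, Varga.
Varga vs Janssen: Varga is ranked higher on 2+2+2 = 6 ballots, Janssen on 3. Varga wins 6–3.
Varga vs Okafor: Varga preferred on 2+2 = 4 ballots; Okafor wins 5–4.
Weber vs Diaz: Weber is ranked higher on 2 ballots, Diaz on 7. Diaz wins 7–2.
Weber vs Janssen: 2 for Weber, 7 for Janssen — Janssen by 7–2.
Weber vs Okafor: 2 for Weber, 7 for Okafor — Okafor by 7–2.
Diaz vs Janssen: 2+2 = 4 for Diaz, 5 for Janssen — Janssen by 5–4.
Diaz vs Okafor: 5 to 4, Diaz.
Janssen vs Okafor: Janssen preferred on 3 ballots; Okafor wins 6–3.
Every nominee loses at least once (Varga loses to Okafor; Weber loses to Varga; Diaz loses to Varga; Janssen loses to Varga; Okafor loses to Diaz). The majority relation contains the cycle Varga > Diaz > Okafor > Varga, so there is no Condorcet winner.

none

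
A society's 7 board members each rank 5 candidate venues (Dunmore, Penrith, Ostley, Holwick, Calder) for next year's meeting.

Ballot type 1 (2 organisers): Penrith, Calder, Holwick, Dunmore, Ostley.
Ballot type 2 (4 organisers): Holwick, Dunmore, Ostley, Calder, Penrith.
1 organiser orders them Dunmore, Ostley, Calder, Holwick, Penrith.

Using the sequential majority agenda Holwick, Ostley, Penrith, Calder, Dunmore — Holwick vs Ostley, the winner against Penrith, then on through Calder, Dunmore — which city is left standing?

Round 1: Holwick vs Ostley — 6–1, Holwick advances.
Round 2: Holwick vs Penrith — 5–2, Holwick advances.
Round 3: Holwick vs Calder — 4–3, Holwick advances.
Round 4: Holwick vs Dunmore — 6–1, Holwick advances.
The agenda winner is Holwick.

Holwick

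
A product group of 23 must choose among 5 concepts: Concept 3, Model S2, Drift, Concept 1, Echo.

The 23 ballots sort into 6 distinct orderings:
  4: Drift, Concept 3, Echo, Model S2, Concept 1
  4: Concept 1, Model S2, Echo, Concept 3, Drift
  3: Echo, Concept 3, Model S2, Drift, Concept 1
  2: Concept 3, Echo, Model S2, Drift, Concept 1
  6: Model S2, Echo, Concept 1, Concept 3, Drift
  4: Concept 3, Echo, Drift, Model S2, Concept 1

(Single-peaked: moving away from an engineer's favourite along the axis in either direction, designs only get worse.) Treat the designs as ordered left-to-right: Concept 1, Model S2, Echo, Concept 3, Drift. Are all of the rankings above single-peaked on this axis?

Axis positions: Concept 1=1, Model S2=2, Echo=3, Concept 3=4, Drift=5.
Type 1 (peak Drift at position 5): ranking walks positions 5-4-3-2-1, expanding outward from the peak — single-peaked.
Type 2 (peak Concept 1 at position 1): ranking walks positions 1-2-3-4-5, expanding outward from the peak — single-peaked.
Type 3 (peak Echo at position 3): ranking walks positions 3-4-2-5-1, expanding outward from the peak — single-peaked.
Type 4 (peak Concept 3 at position 4): ranking walks positions 4-3-2-5-1, expanding outward from the peak — single-peaked.
Type 5 (peak Model S2 at position 2): ranking walks positions 2-3-1-4-5, expanding outward from the peak — single-peaked.
Type 6 (peak Concept 3 at position 4): ranking walks positions 4-3-5-2-1, expanding outward from the peak — single-peaked.
Every ranking is single-peaked on this axis.

yes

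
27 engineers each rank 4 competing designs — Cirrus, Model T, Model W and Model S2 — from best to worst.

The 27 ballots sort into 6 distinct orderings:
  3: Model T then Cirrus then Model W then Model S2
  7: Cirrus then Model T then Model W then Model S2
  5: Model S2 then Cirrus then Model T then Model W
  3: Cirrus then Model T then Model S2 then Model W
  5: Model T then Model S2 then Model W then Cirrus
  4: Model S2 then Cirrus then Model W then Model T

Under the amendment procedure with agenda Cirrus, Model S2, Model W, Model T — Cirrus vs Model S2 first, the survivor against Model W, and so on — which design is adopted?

Model T

Round 1: Cirrus vs Model S2 — 13–14, Model S2 advances.
Round 2: Model S2 vs Model W — 17–10, Model S2 advances.
Round 3: Model S2 vs Model T — 9–18, Model T advances.
Model T survives the agenda.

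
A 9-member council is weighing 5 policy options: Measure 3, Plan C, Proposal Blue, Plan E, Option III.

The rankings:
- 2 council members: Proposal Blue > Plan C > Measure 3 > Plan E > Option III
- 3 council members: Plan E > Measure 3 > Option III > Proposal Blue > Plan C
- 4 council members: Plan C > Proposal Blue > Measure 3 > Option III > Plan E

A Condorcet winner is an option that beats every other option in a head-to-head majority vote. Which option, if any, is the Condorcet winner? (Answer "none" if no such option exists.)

Head-to-head results (9 council members):
Measure 3–Plan C: Plan C 6–3.
Measure 3 vs Proposal Blue: Proposal Blue wins 6–3.
Measure 3 vs Plan E: Measure 3 wins 6–3.
Measure 3–Option III: Measure 3 9–0.
Plan C vs Proposal Blue: Proposal Blue wins 5–4.
Plan C–Plan E: Plan C 6–3.
Plan C vs Option III: Plan C wins 6–3.
Proposal Blue vs Plan E: Proposal Blue wins 6–3.
Proposal Blue vs Option III: Proposal Blue wins 6–3.
Plan E–Option III: Plan E 5–4.
Proposal Blue beats each of Measure 3, Plan C, Plan E, Option III — Proposal Blue is the Condorcet winner.

Proposal Blue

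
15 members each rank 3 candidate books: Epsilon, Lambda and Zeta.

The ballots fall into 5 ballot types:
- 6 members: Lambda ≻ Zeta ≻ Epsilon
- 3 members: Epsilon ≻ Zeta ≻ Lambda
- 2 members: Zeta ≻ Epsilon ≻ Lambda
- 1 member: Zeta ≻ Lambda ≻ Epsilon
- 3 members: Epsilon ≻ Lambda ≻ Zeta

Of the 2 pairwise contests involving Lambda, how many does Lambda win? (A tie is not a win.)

1

Lambda against each rival (15 members):
Lambda vs Epsilon: 7 to 8, Epsilon.
Lambda vs Zeta: Lambda is ranked higher on 6+3 = 9 ballots, Zeta on 6. Lambda wins 9–6.
Lambda beats Zeta; loses to Epsilon — 1 pairwise win.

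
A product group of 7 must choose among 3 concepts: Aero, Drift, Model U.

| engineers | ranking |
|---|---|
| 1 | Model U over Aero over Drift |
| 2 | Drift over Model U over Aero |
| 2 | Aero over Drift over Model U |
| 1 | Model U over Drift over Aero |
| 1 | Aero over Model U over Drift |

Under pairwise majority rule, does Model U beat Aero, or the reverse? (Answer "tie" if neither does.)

Ballots ranking Model U above Aero: 1 + 2 + 1 = 4.
Ballots ranking Aero above Model U: 7 − 4 = 3.
Model U wins the head-to-head 4–3.

Model U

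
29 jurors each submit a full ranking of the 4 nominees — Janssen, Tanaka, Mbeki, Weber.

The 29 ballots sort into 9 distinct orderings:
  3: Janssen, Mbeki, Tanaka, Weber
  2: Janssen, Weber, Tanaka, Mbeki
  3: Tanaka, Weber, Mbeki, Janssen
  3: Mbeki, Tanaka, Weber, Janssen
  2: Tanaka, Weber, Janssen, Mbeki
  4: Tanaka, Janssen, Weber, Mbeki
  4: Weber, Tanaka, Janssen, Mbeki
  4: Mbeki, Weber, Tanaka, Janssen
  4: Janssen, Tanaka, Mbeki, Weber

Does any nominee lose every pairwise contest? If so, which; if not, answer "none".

Head-to-head results (29 jurors):
Janssen vs Tanaka: 3+2+4 = 9 for Janssen, 20 for Tanaka — Tanaka by 20–9.
Janssen vs Mbeki: Janssen preferred on 3+2+2+4+4+4 = 19 ballots; Janssen wins 19–10.
Janssen vs Weber: Weber wins 16–13.
Tanaka vs Mbeki: 2+3+2+4+4+4 = 19 for Tanaka, 10 for Mbeki — Tanaka by 19–10.
Tanaka–Weber: Tanaka 19–10.
Mbeki–Weber: Weber 15–14.
Only Mbeki has no wins; Mbeki is the Condorcet loser.

Mbeki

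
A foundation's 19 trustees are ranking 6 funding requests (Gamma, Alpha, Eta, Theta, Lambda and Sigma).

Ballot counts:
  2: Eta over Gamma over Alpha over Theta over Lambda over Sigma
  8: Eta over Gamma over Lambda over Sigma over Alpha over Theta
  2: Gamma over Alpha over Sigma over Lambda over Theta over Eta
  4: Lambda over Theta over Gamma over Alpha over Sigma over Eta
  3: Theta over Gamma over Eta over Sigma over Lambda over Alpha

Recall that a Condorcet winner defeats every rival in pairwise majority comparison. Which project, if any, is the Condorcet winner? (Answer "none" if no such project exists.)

Pairwise majorities:
Gamma vs Alpha: Gamma preferred on 2+8+2+4+3 = 19 ballots; Gamma wins 19–0.
Gamma vs Eta: Gamma is ranked higher on 2+4+3 = 9 ballots, Eta on 10. Eta wins 10–9.
Gamma vs Theta: Gamma preferred on 2+8+2 = 12 ballots; Gamma wins 12–7.
Gamma vs Lambda: Gamma preferred on 2+8+2+3 = 15 ballots; Gamma wins 15–4.
Gamma vs Sigma: Gamma is ranked higher on 2+8+2+4+3 = 19 ballots, Sigma on 0. Gamma wins 19–0.
Alpha vs Eta: 2+4 = 6 for Alpha, 13 for Eta — Eta by 13–6.
Alpha vs Theta: 12 to 7, Alpha.
Alpha vs Lambda: Alpha preferred on 2+2 = 4 ballots; Lambda wins 15–4.
Alpha vs Sigma: Alpha is ranked higher on 2+2+4 = 8 ballots, Sigma on 11. Sigma wins 11–8.
Eta vs Theta: 2+8 = 10 for Eta, 9 for Theta — Eta by 10–9.
Eta vs Lambda: Eta preferred on 2+8+3 = 13 ballots; Eta wins 13–6.
Eta vs Sigma: Eta is ranked higher on 2+8+3 = 13 ballots, Sigma on 6. Eta wins 13–6.
Theta vs Lambda: 5 to 14, Lambda.
Theta vs Sigma: 2+4+3 = 9 for Theta, 10 for Sigma — Sigma by 10–9.
Lambda vs Sigma: 2+8+4 = 14 for Lambda, 5 for Sigma — Lambda by 14–5.
Eta beats each of Gamma, Alpha, Theta, Lambda, Sigma — Eta is the Condorcet winner.

Eta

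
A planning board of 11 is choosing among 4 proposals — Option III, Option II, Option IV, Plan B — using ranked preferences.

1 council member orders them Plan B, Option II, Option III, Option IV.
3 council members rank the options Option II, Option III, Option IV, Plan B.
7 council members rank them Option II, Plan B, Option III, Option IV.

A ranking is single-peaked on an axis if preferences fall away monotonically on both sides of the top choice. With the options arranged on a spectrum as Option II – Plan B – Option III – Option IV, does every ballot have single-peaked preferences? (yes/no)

no

Axis positions: Option II=1, Plan B=2, Option III=3, Option IV=4.
Cluster 1 (peak Plan B at position 2): ranking walks positions 2-1-3-4, expanding outward from the peak — single-peaked.
Cluster 2: ranking walks positions 1-3-4-2; Option III is ranked above Plan B even though Plan B lies between Option III and the peak Option II on the axis — preferences dip and rise again. Not single-peaked.
Cluster 3 (peak Option II at position 1): ranking walks positions 1-2-3-4, expanding outward from the peak — single-peaked.
Cluster 2 violates single-peakedness, so the profile is not single-peaked on this axis.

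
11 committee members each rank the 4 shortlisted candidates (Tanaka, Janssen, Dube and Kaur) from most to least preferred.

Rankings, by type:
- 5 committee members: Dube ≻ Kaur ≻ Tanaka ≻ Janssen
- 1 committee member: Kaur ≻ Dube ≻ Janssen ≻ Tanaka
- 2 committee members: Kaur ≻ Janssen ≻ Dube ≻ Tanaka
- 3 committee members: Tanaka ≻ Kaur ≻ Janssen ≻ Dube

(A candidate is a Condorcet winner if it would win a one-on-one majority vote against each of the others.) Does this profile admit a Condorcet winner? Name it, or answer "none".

Check each pair by majority over 11 ballots:
Tanaka vs Janssen: 5+3 = 8 for Tanaka, 3 for Janssen — Tanaka by 8–3.
Tanaka vs Dube: Tanaka is ranked higher on 3 ballots, Dube on 8. Dube wins 8–3.
Tanaka vs Kaur: 3 for Tanaka, 8 for Kaur — Kaur by 8–3.
Janssen vs Dube: Janssen preferred on 2+3 = 5 ballots; Dube wins 6–5.
Janssen vs Kaur: 0 to 11, Kaur.
Dube vs Kaur: Dube is ranked higher on 5 ballots, Kaur on 6. Kaur wins 6–5.
Kaur defeats every rival head-to-head and is the Condorcet winner.

Kaur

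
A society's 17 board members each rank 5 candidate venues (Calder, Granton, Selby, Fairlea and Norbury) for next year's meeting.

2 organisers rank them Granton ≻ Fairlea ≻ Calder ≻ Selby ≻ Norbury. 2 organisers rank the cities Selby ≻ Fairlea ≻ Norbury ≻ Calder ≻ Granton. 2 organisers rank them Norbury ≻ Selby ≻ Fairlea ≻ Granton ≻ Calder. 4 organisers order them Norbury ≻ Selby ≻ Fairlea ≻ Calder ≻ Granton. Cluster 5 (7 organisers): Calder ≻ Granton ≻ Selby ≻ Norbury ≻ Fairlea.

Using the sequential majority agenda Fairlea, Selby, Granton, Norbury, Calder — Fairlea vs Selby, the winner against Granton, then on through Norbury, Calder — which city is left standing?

Round 1: Fairlea vs Selby — 2–15, Selby advances.
Round 2: Selby vs Granton — 8–9, Granton advances.
Round 3: Granton vs Norbury — 9–8, Granton advances.
Round 4: Granton vs Calder — 4–13, Calder advances.
The agenda winner is Calder.

Calder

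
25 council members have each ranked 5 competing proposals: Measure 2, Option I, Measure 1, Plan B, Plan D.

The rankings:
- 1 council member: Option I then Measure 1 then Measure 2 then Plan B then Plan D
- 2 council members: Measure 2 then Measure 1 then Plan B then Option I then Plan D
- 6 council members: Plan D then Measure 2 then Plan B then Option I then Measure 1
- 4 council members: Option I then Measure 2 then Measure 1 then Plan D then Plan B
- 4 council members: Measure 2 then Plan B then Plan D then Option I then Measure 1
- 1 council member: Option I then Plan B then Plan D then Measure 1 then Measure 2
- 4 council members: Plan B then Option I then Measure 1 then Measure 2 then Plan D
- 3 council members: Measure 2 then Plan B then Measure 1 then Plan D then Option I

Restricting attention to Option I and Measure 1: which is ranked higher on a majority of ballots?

Option I

Ballots ranking Option I above Measure 1: 1 + 6 + 4 + 4 + 1 + 4 = 20.
Ballots ranking Measure 1 above Option I: 25 − 20 = 5.
Option I wins the head-to-head 20–5.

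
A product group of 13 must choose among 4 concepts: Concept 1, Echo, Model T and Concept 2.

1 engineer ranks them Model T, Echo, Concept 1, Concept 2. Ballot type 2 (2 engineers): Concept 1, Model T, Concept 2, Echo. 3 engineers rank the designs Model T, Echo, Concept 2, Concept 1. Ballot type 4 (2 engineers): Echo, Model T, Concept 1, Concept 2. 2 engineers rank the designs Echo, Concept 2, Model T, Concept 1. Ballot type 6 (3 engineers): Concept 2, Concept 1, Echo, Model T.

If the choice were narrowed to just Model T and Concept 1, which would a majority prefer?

Ballots ranking Model T above Concept 1: 1 + 3 + 2 + 2 = 8.
Ballots ranking Concept 1 above Model T: 13 − 8 = 5.
Model T wins the head-to-head 8–5.

Model T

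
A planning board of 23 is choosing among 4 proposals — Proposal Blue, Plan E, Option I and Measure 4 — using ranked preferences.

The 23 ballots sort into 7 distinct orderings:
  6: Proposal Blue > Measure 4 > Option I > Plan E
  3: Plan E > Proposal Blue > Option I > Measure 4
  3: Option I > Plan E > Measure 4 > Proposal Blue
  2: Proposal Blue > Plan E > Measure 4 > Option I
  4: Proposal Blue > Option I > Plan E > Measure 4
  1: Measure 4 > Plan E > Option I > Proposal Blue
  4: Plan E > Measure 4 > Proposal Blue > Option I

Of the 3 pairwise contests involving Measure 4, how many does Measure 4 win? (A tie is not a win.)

Measure 4 against each rival (23 council members):
Measure 4–Proposal Blue: Proposal Blue 15–8.
Measure 4 vs Plan E: Plan E, 16–7.
Measure 4 vs Option I: Measure 4, 13–10.
Measure 4 beats Option I; loses to Proposal Blue, Plan E — 1 pairwise win.

1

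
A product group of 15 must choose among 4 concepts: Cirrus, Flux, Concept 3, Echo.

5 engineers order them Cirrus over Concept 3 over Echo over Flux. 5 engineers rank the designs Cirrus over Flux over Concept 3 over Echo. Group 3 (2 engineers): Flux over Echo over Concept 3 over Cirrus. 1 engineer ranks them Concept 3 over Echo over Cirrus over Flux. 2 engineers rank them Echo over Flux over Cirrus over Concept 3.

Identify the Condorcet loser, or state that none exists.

none

Pairwise majorities:
Cirrus–Flux: Cirrus 11–4.
Cirrus vs Concept 3: Cirrus wins 12–3.
Cirrus vs Echo: Cirrus, 10–5.
Flux–Concept 3: Flux 9–6.
Flux vs Echo: Flux is ranked higher on 5+2 = 7 ballots, Echo on 8. Echo wins 8–7.
Concept 3 vs Echo: Concept 3, 11–4.
Each design has at least one pairwise win (Cirrus beats Flux; Flux beats Concept 3; Concept 3 beats Echo; Echo beats Flux) — no Condorcet loser.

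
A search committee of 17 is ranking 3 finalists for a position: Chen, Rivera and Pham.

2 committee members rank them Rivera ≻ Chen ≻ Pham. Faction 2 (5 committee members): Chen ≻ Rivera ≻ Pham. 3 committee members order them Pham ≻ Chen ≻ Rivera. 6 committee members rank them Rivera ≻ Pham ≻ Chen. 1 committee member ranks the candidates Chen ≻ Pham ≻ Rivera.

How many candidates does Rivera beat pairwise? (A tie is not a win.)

1

Rivera against each rival (17 committee members):
Rivera vs Chen: Chen, 9–8.
Rivera vs Pham: Rivera, 13–4.
Rivera beats Pham; loses to Chen — 1 pairwise win.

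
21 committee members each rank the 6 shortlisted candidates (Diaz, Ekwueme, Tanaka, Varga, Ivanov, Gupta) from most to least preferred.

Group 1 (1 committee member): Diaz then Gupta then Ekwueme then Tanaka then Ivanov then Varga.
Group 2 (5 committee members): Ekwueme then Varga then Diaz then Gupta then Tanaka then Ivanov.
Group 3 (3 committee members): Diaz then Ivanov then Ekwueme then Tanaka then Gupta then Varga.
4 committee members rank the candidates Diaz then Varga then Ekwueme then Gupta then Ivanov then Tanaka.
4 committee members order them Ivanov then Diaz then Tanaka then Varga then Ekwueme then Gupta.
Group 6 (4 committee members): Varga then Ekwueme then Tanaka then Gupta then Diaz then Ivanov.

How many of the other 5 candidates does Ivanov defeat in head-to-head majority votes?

1

Ivanov against each rival (21 committee members):
Ivanov vs Diaz: Diaz wins 17–4.
Ivanov vs Ekwueme: 7 to 14, Ekwueme.
Ivanov vs Tanaka: Ivanov, 11–10.
Ivanov vs Varga: Varga, 13–8.
Ivanov vs Gupta: Ivanov preferred on 3+4 = 7 ballots; Gupta wins 14–7.
Ivanov beats Tanaka; loses to Diaz, Ekwueme, Varga, Gupta — 1 pairwise win.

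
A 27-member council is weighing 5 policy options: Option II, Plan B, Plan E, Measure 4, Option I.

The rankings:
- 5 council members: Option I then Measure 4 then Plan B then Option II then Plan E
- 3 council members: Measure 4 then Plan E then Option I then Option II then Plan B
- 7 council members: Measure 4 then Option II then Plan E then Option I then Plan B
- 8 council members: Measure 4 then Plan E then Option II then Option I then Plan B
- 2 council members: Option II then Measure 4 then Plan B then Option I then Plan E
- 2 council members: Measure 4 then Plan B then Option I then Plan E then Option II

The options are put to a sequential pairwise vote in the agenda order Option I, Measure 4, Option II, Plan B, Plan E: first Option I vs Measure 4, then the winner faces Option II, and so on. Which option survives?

Round 1: Option I vs Measure 4 — 5–22, Measure 4 advances.
Round 2: Measure 4 vs Option II — 25–2, Measure 4 advances.
Round 3: Measure 4 vs Plan B — 27–0, Measure 4 advances.
Round 4: Measure 4 vs Plan E — 27–0, Measure 4 advances.
Measure 4 survives the agenda.

Measure 4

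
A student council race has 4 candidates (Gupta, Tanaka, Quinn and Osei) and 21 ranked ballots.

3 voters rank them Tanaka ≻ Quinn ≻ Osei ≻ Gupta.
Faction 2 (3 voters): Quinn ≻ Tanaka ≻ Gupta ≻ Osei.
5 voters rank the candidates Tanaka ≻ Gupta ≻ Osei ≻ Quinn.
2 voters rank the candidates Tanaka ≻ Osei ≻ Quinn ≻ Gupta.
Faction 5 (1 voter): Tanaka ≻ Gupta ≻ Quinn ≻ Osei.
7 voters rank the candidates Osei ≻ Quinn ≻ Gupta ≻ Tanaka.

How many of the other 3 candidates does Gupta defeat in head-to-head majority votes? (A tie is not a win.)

Gupta against each rival (21 voters):
Gupta vs Tanaka: Gupta preferred on 7 ballots; Tanaka wins 14–7.
Gupta vs Quinn: Quinn wins 15–6.
Gupta vs Osei: Osei, 12–9.
Gupta beats no one; loses to Tanaka, Quinn, Osei — 0 pairwise wins.

0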